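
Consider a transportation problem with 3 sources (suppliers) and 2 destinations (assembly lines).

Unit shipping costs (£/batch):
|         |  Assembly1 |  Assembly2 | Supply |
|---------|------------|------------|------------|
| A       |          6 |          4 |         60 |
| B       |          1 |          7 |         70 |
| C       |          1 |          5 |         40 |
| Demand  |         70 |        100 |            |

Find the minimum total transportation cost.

Optimal allocation:
  A–Assembly2: 60 × £4 = £240
  B–Assembly1: 70 × £1 = £70
  C–Assembly2: 40 × £5 = £200
Total = 240 + 70 + 200 = £510.

510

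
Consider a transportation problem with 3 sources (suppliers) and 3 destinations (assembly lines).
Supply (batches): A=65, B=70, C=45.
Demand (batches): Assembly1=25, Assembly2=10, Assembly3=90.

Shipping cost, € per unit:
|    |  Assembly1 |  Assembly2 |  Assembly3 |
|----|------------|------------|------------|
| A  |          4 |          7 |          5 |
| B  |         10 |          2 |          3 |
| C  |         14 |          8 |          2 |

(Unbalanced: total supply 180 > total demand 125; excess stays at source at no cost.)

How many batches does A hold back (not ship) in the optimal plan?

Minimum-cost shipments:
  A to Assembly1: 25 × €4 = €100
  B to Assembly2: 10 × €2 = €20
  B to Assembly3: 45 × €3 = €135
  C to Assembly3: 45 × €2 = €90
Total cost = €345.
A ships 25 of its 65, leaving 40.

40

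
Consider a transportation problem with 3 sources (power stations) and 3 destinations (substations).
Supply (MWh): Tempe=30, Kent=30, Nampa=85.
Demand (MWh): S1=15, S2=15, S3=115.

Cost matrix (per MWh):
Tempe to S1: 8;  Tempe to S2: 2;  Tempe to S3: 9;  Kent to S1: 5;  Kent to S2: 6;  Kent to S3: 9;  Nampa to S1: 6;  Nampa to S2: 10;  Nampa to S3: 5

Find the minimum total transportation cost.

One minimum-cost allocation:
  Tempe to S2: 15 MWh
  Tempe to S3: 15 MWh
  Kent to S1: 15 MWh
  Kent to S3: 15 MWh
  Nampa to S3: 85 MWh
Total cost = 800.

800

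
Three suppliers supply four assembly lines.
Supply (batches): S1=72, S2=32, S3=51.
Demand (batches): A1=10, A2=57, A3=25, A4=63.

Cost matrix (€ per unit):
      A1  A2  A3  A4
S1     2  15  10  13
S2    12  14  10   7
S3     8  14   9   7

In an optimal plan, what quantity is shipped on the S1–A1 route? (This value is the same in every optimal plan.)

Optimal shipments:
  S1->A1: 10 × €2 = €20
  S1->A2: 57 × €15 = €855
  S1->A3: 5 × €10 = €50
  S2->A4: 32 × €7 = €224
  S3->A3: 20 × €9 = €180
  S3->A4: 31 × €7 = €217
Total cost = €1546.
So S1→A1 carries 10 batches.

10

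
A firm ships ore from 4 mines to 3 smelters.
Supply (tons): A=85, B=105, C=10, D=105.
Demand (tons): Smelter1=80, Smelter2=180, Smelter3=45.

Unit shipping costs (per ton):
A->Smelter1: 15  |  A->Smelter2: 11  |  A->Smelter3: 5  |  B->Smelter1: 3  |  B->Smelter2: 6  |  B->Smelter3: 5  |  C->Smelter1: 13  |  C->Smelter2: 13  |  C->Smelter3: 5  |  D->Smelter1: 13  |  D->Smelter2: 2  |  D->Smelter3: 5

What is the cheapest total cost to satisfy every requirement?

One minimum-cost allocation:
  A–Smelter2: 50 × 11 = 550
  A–Smelter3: 35 × 5 = 175
  B–Smelter1: 80 × 3 = 240
  B–Smelter2: 25 × 6 = 150
  C–Smelter3: 10 × 5 = 50
  D–Smelter2: 105 × 2 = 210
Total = 550 + 175 + 240 + 150 + 50 + 210 = 1375.
(Supply check: A ships 85; B ships 105; C ships 10; D ships 105.)

1375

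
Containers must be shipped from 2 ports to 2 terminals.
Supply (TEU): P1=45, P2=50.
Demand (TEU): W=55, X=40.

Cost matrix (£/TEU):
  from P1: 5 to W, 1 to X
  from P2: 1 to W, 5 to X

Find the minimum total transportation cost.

An optimal shipping plan:
  P1->W: 5 TEU
  P1->X: 40 TEU
  P2->W: 50 TEU
Total cost = £115.

115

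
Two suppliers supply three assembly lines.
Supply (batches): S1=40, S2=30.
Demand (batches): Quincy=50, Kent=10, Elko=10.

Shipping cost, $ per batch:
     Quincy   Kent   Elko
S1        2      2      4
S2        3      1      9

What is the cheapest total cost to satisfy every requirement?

Optimal allocation:
  S1–Quincy: 30 × $2 = $60
  S1–Elko: 10 × $4 = $40
  S2–Quincy: 20 × $3 = $60
  S2–Kent: 10 × $1 = $10
Total = 60 + 40 + 60 + 10 = $170.
(Supply check: S1 ships 40; S2 ships 30.)

170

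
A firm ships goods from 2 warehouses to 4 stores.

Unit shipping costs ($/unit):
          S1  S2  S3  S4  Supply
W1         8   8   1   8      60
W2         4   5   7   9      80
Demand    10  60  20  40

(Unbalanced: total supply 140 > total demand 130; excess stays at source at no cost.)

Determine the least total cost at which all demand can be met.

A cheapest plan:
  W1→S3: 20 × $1 = $20
  W1→S4: 40 × $8 = $320
  W2→S1: 10 × $4 = $40
  W2→S2: 60 × $5 = $300
Total = 20 + 320 + 40 + 300 = $680.

680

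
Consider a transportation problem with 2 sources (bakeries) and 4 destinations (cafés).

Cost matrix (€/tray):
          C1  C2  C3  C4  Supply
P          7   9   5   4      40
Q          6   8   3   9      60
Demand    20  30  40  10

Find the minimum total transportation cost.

550

Optimal allocation:
  P to C1: 20 × €7 = €140
  P to C2: 10 × €9 = €90
  P to C4: 10 × €4 = €40
  Q to C2: 20 × €8 = €160
  Q to C3: 40 × €3 = €120
Total = 140 + 90 + 40 + 160 + 120 = €550.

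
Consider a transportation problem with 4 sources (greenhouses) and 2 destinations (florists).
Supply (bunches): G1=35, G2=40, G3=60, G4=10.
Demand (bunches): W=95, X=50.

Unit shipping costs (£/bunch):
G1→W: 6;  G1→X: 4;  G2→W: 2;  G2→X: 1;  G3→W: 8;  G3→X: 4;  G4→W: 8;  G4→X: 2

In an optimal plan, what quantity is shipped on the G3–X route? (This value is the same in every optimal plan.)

40

Solving gives:
  G1 to W: 35 × £6 = £210
  G2 to W: 40 × £2 = £80
  G3 to W: 20 × £8 = £160
  G3 to X: 40 × £4 = £160
  G4 to X: 10 × £2 = £20
Total cost = £630.
So G3→X carries 40 bunches.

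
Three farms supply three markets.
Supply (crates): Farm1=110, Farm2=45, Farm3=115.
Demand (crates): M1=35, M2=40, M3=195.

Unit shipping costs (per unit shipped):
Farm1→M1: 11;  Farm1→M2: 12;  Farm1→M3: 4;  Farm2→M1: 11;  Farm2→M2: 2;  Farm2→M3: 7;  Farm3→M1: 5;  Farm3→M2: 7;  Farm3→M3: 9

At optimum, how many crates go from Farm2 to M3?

5

Solving gives:
  Farm1–M3: 110 × 4 = 440
  Farm2–M2: 40 × 2 = 80
  Farm2–M3: 5 × 7 = 35
  Farm3–M1: 35 × 5 = 175
  Farm3–M3: 80 × 9 = 720
Total cost = 1450.
So Farm2→M3 carries 5 crates.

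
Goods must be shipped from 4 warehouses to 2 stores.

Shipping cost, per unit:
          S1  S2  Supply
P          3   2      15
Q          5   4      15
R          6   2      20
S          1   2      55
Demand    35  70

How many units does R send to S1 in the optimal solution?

Solving gives:
  P–S2: 15 × 2 = 30
  Q–S2: 15 × 4 = 60
  R–S2: 20 × 2 = 40
  S–S1: 35 × 1 = 35
  S–S2: 20 × 2 = 40
Total cost = 205.
The route R→S1 is not used.

0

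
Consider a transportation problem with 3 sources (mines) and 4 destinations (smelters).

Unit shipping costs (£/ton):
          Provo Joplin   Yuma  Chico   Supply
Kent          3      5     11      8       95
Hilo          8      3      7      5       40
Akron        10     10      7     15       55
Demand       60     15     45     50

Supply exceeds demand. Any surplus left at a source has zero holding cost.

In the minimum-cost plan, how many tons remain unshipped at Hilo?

0

Minimum-cost shipments:
  Kent to Provo: 60 × £3 = £180
  Kent to Joplin: 15 × £5 = £75
  Kent to Chico: 10 × £8 = £80
  Hilo to Chico: 40 × £5 = £200
  Akron to Yuma: 45 × £7 = £315
Total cost = £850.
Hilo ships 40 of its 40, leaving 0.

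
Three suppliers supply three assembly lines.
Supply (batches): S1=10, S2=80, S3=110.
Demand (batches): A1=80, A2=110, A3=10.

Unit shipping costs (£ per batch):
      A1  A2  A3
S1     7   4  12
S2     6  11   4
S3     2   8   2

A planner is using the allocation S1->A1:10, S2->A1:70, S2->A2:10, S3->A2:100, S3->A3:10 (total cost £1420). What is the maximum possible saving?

170

Current plan cost = 10·7 + 70·6 + 10·11 + 100·8 + 10·2 = £1420.
Optimal plan:
  S1->A2: 10 × £4 = £40
  S2->A2: 70 × £11 = £770
  S2->A3: 10 × £4 = £40
  S3->A1: 80 × £2 = £160
  S3->A2: 30 × £8 = £240
Optimal cost = £1250.
Saving = 1420 − 1250 = £170.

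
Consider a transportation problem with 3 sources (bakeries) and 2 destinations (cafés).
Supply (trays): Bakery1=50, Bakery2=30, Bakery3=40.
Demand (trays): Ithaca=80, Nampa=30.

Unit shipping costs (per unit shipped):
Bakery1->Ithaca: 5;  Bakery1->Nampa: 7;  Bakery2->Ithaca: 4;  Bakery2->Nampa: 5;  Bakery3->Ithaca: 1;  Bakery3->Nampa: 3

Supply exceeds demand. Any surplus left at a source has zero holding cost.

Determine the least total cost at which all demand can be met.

Optimal allocation:
  Bakery1->Ithaca: 40 × 5 = 200
  Bakery2->Nampa: 30 × 5 = 150
  Bakery3->Ithaca: 40 × 1 = 40
Total = 200 + 150 + 40 = 390.

390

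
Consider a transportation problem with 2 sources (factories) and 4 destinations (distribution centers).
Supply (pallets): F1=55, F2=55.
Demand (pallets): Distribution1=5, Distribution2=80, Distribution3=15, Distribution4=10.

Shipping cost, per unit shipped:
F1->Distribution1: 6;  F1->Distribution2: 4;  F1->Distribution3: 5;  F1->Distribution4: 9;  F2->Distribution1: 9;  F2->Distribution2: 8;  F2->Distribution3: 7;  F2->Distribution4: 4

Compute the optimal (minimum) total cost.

610

An optimal shipping plan:
  F1->Distribution2: 55 × 4 = 220
  F2->Distribution1: 5 × 9 = 45
  F2->Distribution2: 25 × 8 = 200
  F2->Distribution3: 15 × 7 = 105
  F2->Distribution4: 10 × 4 = 40
Total = 220 + 45 + 200 + 105 + 40 = 610.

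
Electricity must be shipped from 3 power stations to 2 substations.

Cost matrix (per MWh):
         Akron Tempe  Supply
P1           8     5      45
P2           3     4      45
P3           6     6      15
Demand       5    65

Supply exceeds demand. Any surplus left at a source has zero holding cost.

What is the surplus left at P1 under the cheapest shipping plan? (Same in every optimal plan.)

Minimum-cost shipments:
  P1->Tempe: 25 × 5 = 125
  P2->Akron: 5 × 3 = 15
  P2->Tempe: 40 × 4 = 160
Total cost = 300.
P1 ships 25 of its 45, leaving 20.

20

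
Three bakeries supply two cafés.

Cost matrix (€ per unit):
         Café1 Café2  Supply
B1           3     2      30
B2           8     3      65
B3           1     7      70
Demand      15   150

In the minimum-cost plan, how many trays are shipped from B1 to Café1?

The minimum-cost plan:
  B1–Café2: 30 × €2 = €60
  B2–Café2: 65 × €3 = €195
  B3–Café1: 15 × €1 = €15
  B3–Café2: 55 × €7 = €385
Total cost = €655.
The route B1→Café1 is not used.

0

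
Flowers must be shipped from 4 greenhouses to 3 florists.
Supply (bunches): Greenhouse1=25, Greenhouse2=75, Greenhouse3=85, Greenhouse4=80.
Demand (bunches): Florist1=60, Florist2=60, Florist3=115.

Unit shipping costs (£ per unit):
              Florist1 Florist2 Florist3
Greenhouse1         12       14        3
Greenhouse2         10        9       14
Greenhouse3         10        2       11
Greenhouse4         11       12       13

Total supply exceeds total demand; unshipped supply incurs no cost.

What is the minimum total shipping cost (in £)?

1915

An optimal shipping plan:
  Greenhouse1→Florist3: 25 × £3 = £75
  Greenhouse2→Florist1: 60 × £10 = £600
  Greenhouse3→Florist2: 60 × £2 = £120
  Greenhouse3→Florist3: 25 × £11 = £275
  Greenhouse4→Florist3: 65 × £13 = £845
Total = 75 + 600 + 120 + 275 + 845 = £1915.
(Supply check: Greenhouse1 ships 25; Greenhouse2 ships 60; Greenhouse3 ships 85; Greenhouse4 ships 65.)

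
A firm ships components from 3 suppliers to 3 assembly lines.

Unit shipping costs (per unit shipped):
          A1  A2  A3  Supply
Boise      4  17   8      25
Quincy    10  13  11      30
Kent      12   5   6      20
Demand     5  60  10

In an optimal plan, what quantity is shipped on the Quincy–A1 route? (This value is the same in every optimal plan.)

0

The minimum-cost plan:
  Boise→A1: 5 × 4 = 20
  Boise→A2: 10 × 17 = 170
  Boise→A3: 10 × 8 = 80
  Quincy→A2: 30 × 13 = 390
  Kent→A2: 20 × 5 = 100
Total cost = 760.
The route Quincy→A1 is not used.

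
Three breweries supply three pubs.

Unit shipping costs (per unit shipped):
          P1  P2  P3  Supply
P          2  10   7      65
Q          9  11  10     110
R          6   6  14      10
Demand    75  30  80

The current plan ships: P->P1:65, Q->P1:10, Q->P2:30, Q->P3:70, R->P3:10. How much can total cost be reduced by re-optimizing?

90

Current plan cost = 65·2 + 10·9 + 30·11 + 70·10 + 10·14 = 1390.
Optimal plan:
  P to P1: 65 × 2 = 130
  Q to P1: 10 × 9 = 90
  Q to P2: 20 × 11 = 220
  Q to P3: 80 × 10 = 800
  R to P2: 10 × 6 = 60
Optimal cost = 1300.
Saving = 1390 − 1300 = 90.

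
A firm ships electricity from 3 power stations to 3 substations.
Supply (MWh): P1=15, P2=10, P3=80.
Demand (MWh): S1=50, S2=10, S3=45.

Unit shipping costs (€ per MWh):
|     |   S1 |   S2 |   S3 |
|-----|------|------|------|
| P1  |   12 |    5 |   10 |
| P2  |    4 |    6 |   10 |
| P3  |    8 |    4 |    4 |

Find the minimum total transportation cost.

610

An optimal shipping plan:
  P1–S1: 5 × €12 = €60
  P1–S2: 10 × €5 = €50
  P2–S1: 10 × €4 = €40
  P3–S1: 35 × €8 = €280
  P3–S3: 45 × €4 = €180
Total = 60 + 50 + 40 + 280 + 180 = €610.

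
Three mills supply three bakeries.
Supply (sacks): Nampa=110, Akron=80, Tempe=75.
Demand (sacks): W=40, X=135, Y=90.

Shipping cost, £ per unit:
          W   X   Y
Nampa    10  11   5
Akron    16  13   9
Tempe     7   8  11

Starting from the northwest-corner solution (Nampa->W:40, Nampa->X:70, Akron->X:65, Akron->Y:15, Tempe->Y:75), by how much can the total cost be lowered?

705

Current plan cost = 40·10 + 70·11 + 65·13 + 15·9 + 75·11 = £2975.
Optimal plan:
  Nampa->X: 20 × £11 = £220
  Nampa->Y: 90 × £5 = £450
  Akron->X: 80 × £13 = £1040
  Tempe->W: 40 × £7 = £280
  Tempe->X: 35 × £8 = £280
Optimal cost = £2270.
Saving = 2975 − 2270 = £705.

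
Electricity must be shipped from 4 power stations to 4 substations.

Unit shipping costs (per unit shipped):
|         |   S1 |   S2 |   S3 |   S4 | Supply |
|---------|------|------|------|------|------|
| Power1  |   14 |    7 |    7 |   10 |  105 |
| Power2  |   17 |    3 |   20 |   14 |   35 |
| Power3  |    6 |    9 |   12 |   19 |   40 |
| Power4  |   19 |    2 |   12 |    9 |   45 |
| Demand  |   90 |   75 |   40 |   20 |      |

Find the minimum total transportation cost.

1600

A cheapest plan:
  Power1–S1: 50 × 14 = 700
  Power1–S3: 40 × 7 = 280
  Power1–S4: 15 × 10 = 150
  Power2–S2: 35 × 3 = 105
  Power3–S1: 40 × 6 = 240
  Power4–S2: 40 × 2 = 80
  Power4–S4: 5 × 9 = 45
Total = 700 + 280 + 150 + 105 + 240 + 80 + 45 = 1600.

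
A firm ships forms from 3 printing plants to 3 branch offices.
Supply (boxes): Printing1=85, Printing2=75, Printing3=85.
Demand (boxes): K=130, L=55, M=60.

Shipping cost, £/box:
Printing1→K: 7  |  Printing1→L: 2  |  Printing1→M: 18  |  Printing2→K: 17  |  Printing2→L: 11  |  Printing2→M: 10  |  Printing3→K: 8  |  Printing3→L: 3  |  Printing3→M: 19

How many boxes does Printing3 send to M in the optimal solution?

0

Solving gives:
  Printing1–K: 45 × £7 = £315
  Printing1–L: 40 × £2 = £80
  Printing2–L: 15 × £11 = £165
  Printing2–M: 60 × £10 = £600
  Printing3–K: 85 × £8 = £680
Total cost = £1840.
The route Printing3→M is not used.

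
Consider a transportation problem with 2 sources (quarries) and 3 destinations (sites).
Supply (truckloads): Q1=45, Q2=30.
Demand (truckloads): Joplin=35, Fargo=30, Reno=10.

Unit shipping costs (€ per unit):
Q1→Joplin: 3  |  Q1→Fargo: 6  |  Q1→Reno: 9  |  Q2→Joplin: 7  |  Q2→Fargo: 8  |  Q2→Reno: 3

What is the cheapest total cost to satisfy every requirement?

355

One minimum-cost allocation:
  Q1->Joplin: 35 × €3 = €105
  Q1->Fargo: 10 × €6 = €60
  Q2->Fargo: 20 × €8 = €160
  Q2->Reno: 10 × €3 = €30
Total = 105 + 60 + 160 + 30 = €355.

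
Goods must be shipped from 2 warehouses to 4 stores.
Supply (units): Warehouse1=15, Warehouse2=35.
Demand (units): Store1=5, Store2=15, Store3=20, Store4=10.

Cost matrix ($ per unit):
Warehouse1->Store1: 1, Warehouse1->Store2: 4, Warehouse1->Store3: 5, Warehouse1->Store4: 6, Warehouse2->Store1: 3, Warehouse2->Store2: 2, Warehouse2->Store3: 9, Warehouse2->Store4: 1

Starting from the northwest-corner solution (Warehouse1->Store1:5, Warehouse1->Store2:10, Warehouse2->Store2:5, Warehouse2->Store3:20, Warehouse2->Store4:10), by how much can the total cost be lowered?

70

Current plan cost = 5·1 + 10·4 + 5·2 + 20·9 + 10·1 = $245.
Optimal plan:
  Warehouse1→Store3: 15 units
  Warehouse2→Store1: 5 units
  Warehouse2→Store2: 15 units
  Warehouse2→Store3: 5 units
  Warehouse2→Store4: 10 units
Optimal cost = $175.
Saving = 245 − 175 = $70.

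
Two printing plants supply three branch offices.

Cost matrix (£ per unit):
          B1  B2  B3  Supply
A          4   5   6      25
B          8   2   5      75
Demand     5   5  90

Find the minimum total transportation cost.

500

An optimal shipping plan:
  A->B1: 5 × £4 = £20
  A->B3: 20 × £6 = £120
  B->B2: 5 × £2 = £10
  B->B3: 70 × £5 = £350
Total = 20 + 120 + 10 + 350 = £500.
(Supply check: A ships 25; B ships 75.)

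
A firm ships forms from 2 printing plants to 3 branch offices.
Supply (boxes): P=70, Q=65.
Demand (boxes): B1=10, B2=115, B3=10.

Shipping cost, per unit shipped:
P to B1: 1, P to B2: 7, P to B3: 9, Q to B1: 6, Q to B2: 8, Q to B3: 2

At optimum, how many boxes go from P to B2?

Optimal shipments:
  P to B1: 10 × 1 = 10
  P to B2: 60 × 7 = 420
  Q to B2: 55 × 8 = 440
  Q to B3: 10 × 2 = 20
Total cost = 890.
So P→B2 carries 60 boxes.

60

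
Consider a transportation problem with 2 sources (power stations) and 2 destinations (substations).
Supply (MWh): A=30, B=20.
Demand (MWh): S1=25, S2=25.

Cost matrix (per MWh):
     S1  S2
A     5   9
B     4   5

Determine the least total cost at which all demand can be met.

270

A cheapest plan:
  A to S1: 25 × 5 = 125
  A to S2: 5 × 9 = 45
  B to S2: 20 × 5 = 100
Total = 125 + 45 + 100 = 270.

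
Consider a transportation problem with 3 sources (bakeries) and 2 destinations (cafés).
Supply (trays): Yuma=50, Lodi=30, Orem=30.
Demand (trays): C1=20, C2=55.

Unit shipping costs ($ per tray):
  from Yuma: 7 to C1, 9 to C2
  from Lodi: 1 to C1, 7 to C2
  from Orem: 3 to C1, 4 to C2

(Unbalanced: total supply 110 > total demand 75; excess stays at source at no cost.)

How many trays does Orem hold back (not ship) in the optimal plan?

0

Minimum-cost shipments:
  Yuma→C2: 15 × $9 = $135
  Lodi→C1: 20 × $1 = $20
  Lodi→C2: 10 × $7 = $70
  Orem→C2: 30 × $4 = $120
Total cost = $345.
Orem ships 30 of its 30, leaving 0.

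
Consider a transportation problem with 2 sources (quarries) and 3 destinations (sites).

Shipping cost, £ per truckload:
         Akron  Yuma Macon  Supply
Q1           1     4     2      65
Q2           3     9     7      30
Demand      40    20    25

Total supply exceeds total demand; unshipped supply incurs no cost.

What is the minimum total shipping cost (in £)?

Optimal allocation:
  Q1->Akron: 20 × £1 = £20
  Q1->Yuma: 20 × £4 = £80
  Q1->Macon: 25 × £2 = £50
  Q2->Akron: 20 × £3 = £60
Total = 20 + 80 + 50 + 60 = £210.

210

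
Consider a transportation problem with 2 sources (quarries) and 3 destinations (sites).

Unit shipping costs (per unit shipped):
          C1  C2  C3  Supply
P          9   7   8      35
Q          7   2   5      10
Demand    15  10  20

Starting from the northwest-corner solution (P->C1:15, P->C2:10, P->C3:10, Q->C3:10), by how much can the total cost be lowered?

20

Current plan cost = 15·9 + 10·7 + 10·8 + 10·5 = 335.
Optimal plan:
  P–C1: 15 × 9 = 135
  P–C3: 20 × 8 = 160
  Q–C2: 10 × 2 = 20
Optimal cost = 315.
Saving = 335 − 315 = 20.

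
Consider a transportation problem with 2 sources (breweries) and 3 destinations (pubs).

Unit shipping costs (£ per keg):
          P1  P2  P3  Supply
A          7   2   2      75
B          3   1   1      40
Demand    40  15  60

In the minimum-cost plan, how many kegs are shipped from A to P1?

0

The minimum-cost plan:
  A->P2: 15 × £2 = £30
  A->P3: 60 × £2 = £120
  B->P1: 40 × £3 = £120
Total cost = £270.
The route A→P1 is not used.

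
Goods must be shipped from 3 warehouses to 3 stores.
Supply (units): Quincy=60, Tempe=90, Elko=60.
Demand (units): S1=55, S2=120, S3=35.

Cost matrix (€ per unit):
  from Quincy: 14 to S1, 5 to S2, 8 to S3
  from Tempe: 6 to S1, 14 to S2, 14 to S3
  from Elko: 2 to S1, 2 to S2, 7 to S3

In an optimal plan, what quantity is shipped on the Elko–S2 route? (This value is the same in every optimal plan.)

Optimal shipments:
  Quincy to S2: 60 × €5 = €300
  Tempe to S1: 55 × €6 = €330
  Tempe to S3: 35 × €14 = €490
  Elko to S2: 60 × €2 = €120
Total cost = €1240.
So Elko→S2 carries 60 units.

60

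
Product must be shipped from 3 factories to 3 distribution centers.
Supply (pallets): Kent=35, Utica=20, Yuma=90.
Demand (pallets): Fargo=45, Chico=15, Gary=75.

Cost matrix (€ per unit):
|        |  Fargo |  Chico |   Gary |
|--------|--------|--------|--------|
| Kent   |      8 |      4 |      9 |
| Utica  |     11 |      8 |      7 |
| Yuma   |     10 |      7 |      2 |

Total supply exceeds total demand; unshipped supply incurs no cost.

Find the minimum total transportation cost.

One minimum-cost allocation:
  Kent to Fargo: 20 pallets
  Kent to Chico: 15 pallets
  Utica to Fargo: 10 pallets
  Yuma to Fargo: 15 pallets
  Yuma to Gary: 75 pallets
Total cost = €630.
(Supply check: Kent ships 35; Utica ships 10; Yuma ships 90.)

630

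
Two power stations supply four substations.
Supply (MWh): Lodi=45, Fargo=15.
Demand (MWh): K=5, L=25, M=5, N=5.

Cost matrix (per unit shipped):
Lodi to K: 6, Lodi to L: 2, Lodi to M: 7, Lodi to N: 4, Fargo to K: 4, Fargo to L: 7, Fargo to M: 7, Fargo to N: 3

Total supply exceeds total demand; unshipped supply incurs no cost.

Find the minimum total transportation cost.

120

One minimum-cost allocation:
  Lodi->L: 25 × 2 = 50
  Lodi->M: 5 × 7 = 35
  Fargo->K: 5 × 4 = 20
  Fargo->N: 5 × 3 = 15
Total = 50 + 35 + 20 + 15 = 120.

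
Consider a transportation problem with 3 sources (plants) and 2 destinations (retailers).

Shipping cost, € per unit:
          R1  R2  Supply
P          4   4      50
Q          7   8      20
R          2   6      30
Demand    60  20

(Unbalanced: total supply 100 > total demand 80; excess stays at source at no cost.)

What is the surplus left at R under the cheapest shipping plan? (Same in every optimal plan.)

0

An optimal plan:
  P to R1: 30 × €4 = €120
  P to R2: 20 × €4 = €80
  R to R1: 30 × €2 = €60
Total cost = €260.
R ships 30 of its 30, leaving 0.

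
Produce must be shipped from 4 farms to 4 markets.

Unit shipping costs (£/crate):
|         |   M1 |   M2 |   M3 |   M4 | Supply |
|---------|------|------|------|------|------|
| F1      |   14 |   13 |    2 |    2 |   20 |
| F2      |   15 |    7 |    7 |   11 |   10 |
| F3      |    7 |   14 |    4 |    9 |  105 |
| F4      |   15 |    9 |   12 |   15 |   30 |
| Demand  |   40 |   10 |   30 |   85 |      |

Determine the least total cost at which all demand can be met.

1255

A cheapest plan:
  F1–M4: 20 × £2 = £40
  F2–M4: 10 × £11 = £110
  F3–M1: 40 × £7 = £280
  F3–M3: 30 × £4 = £120
  F3–M4: 35 × £9 = £315
  F4–M2: 10 × £9 = £90
  F4–M4: 20 × £15 = £300
Total = 40 + 110 + 280 + 120 + 315 + 90 + 300 = £1255.
(Supply check: F1 ships 20; F2 ships 10; F3 ships 105; F4 ships 30.)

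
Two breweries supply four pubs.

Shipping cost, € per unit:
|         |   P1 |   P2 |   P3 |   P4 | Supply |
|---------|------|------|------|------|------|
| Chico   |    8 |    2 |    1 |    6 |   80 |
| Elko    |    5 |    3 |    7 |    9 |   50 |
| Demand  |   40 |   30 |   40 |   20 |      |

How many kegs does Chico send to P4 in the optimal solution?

20

Solving gives:
  Chico–P2: 20 × €2 = €40
  Chico–P3: 40 × €1 = €40
  Chico–P4: 20 × €6 = €120
  Elko–P1: 40 × €5 = €200
  Elko–P2: 10 × €3 = €30
Total cost = €430.
So Chico→P4 carries 20 kegs.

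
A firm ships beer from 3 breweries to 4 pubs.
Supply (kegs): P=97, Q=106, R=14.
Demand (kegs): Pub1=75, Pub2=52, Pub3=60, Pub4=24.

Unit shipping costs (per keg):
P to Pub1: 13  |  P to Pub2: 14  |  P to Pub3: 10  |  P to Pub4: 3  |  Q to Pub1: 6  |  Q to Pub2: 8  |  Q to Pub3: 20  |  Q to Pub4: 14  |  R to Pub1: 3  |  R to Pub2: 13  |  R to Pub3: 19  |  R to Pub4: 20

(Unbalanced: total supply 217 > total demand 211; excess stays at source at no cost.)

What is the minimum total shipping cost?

One minimum-cost allocation:
  P→Pub2: 7 × 14 = 98
  P→Pub3: 60 × 10 = 600
  P→Pub4: 24 × 3 = 72
  Q→Pub1: 61 × 6 = 366
  Q→Pub2: 45 × 8 = 360
  R→Pub1: 14 × 3 = 42
Total = 98 + 600 + 72 + 366 + 360 + 42 = 1538.

1538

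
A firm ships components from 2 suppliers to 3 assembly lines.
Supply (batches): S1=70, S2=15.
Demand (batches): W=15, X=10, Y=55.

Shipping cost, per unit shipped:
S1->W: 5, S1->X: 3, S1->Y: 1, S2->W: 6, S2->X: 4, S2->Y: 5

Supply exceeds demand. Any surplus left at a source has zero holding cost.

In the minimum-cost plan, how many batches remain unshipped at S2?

An optimal plan:
  S1->W: 15 × 5 = 75
  S1->Y: 55 × 1 = 55
  S2->X: 10 × 4 = 40
Total cost = 170.
S2 ships 10 of its 15, leaving 5.

5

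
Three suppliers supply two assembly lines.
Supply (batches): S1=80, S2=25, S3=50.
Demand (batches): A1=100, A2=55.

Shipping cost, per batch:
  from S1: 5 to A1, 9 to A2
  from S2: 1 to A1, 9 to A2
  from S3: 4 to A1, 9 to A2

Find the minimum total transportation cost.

An optimal shipping plan:
  S1–A1: 25 × 5 = 125
  S1–A2: 55 × 9 = 495
  S2–A1: 25 × 1 = 25
  S3–A1: 50 × 4 = 200
Total = 125 + 495 + 25 + 200 = 845.

845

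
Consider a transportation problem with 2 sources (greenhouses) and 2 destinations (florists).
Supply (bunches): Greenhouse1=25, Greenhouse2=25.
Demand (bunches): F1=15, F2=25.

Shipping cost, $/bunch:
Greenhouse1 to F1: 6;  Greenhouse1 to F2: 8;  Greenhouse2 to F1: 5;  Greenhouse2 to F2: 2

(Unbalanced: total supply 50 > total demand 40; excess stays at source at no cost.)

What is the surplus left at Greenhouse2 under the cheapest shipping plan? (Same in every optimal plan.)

0

An optimal plan:
  Greenhouse1–F1: 15 × $6 = $90
  Greenhouse2–F2: 25 × $2 = $50
Total cost = $140.
Greenhouse2 ships 25 of its 25, leaving 0.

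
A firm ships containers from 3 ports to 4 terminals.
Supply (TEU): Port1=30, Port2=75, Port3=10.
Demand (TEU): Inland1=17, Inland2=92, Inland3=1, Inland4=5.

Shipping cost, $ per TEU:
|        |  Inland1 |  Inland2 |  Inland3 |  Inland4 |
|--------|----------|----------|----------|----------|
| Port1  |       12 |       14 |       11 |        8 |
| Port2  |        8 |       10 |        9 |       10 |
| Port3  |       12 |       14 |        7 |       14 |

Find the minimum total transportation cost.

1239

A cheapest plan:
  Port1->Inland2: 25 × $14 = $350
  Port1->Inland4: 5 × $8 = $40
  Port2->Inland1: 8 × $8 = $64
  Port2->Inland2: 67 × $10 = $670
  Port3->Inland1: 9 × $12 = $108
  Port3->Inland3: 1 × $7 = $7
Total = 350 + 40 + 64 + 670 + 108 + 7 = $1239.
(Supply check: Port1 ships 30; Port2 ships 75; Port3 ships 10.)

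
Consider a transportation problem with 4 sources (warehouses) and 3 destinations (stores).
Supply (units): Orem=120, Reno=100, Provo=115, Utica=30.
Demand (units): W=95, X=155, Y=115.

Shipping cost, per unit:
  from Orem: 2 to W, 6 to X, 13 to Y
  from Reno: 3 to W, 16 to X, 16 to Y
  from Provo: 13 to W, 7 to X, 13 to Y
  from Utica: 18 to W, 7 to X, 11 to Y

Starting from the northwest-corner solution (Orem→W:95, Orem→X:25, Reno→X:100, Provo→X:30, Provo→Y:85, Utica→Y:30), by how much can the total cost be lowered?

Current plan cost = 95·2 + 25·6 + 100·16 + 30·7 + 85·13 + 30·11 = 3585.
Optimal plan:
  Orem->X: 120 units
  Reno->W: 95 units
  Reno->Y: 5 units
  Provo->X: 35 units
  Provo->Y: 80 units
  Utica->Y: 30 units
Optimal cost = 2700.
Saving = 3585 − 2700 = 885.

885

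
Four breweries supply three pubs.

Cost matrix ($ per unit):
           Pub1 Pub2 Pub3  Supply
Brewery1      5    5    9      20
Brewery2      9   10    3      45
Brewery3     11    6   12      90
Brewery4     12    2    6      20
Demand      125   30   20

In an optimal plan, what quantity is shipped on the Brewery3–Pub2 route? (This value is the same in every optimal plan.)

Solving gives:
  Brewery1->Pub1: 20 × $5 = $100
  Brewery2->Pub1: 25 × $9 = $225
  Brewery2->Pub3: 20 × $3 = $60
  Brewery3->Pub1: 80 × $11 = $880
  Brewery3->Pub2: 10 × $6 = $60
  Brewery4->Pub2: 20 × $2 = $40
Total cost = $1365.
So Brewery3→Pub2 carries 10 kegs.

10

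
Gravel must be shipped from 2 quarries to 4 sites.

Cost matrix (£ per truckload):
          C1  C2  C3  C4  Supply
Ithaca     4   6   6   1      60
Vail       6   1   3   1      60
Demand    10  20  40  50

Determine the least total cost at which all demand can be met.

Optimal allocation:
  Ithaca→C1: 10 × £4 = £40
  Ithaca→C4: 50 × £1 = £50
  Vail→C2: 20 × £1 = £20
  Vail→C3: 40 × £3 = £120
Total = 40 + 50 + 20 + 120 = £230.

230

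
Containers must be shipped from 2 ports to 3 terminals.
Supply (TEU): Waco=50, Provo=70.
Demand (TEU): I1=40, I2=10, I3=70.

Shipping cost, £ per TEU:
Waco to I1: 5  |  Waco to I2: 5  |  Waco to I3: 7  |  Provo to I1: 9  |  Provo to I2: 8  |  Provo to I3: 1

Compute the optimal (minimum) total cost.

An optimal shipping plan:
  Waco->I1: 40 × £5 = £200
  Waco->I2: 10 × £5 = £50
  Provo->I3: 70 × £1 = £70
Total = 200 + 50 + 70 = £320.

320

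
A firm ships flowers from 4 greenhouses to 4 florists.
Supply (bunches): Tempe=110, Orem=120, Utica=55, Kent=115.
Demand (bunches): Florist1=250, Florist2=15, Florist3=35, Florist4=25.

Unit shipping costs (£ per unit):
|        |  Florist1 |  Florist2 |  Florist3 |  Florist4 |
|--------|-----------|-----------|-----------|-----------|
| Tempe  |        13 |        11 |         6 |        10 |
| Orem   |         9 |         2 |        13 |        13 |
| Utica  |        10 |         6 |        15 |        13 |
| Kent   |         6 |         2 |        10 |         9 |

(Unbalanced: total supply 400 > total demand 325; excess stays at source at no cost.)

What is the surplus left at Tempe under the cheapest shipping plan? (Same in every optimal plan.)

50

Minimum-cost shipments:
  Tempe→Florist3: 35 × £6 = £210
  Tempe→Florist4: 25 × £10 = £250
  Orem→Florist1: 105 × £9 = £945
  Orem→Florist2: 15 × £2 = £30
  Utica→Florist1: 30 × £10 = £300
  Kent→Florist1: 115 × £6 = £690
Total cost = £2425.
Tempe ships 60 of its 110, leaving 50.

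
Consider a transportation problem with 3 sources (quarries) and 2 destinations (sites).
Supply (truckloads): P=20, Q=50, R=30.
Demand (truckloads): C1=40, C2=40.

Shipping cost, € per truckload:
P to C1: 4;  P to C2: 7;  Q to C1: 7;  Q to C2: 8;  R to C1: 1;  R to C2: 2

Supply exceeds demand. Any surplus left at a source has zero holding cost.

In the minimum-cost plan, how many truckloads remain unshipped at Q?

20

An optimal plan:
  P->C1: 20 × €4 = €80
  Q->C1: 20 × €7 = €140
  Q->C2: 10 × €8 = €80
  R->C2: 30 × €2 = €60
Total cost = €360.
Q ships 30 of its 50, leaving 20.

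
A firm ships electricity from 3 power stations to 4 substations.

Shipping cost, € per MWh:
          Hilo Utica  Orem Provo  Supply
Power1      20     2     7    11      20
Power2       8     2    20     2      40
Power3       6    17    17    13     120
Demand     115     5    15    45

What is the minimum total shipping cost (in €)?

A cheapest plan:
  Power1 to Utica: 5 × €2 = €10
  Power1 to Orem: 15 × €7 = €105
  Power2 to Provo: 40 × €2 = €80
  Power3 to Hilo: 115 × €6 = €690
  Power3 to Provo: 5 × €13 = €65
Total = 10 + 105 + 80 + 690 + 65 = €950.

950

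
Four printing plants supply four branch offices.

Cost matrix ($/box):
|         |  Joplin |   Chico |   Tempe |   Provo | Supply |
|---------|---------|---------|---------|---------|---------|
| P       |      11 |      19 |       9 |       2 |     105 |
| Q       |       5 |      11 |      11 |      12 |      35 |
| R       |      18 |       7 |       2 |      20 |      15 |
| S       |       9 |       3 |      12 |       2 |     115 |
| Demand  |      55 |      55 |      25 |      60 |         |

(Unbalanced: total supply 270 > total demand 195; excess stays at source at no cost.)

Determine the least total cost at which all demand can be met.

760

An optimal shipping plan:
  P→Tempe: 10 × $9 = $90
  P→Provo: 60 × $2 = $120
  Q→Joplin: 35 × $5 = $175
  R→Tempe: 15 × $2 = $30
  S→Joplin: 20 × $9 = $180
  S→Chico: 55 × $3 = $165
Total = 90 + 120 + 175 + 30 + 180 + 165 = $760.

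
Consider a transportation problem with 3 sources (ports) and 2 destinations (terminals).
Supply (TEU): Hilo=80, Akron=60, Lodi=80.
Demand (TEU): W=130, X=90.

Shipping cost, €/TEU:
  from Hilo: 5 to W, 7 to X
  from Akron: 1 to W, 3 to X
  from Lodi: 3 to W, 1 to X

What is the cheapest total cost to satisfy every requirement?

Optimal allocation:
  Hilo to W: 80 × €5 = €400
  Akron to W: 50 × €1 = €50
  Akron to X: 10 × €3 = €30
  Lodi to X: 80 × €1 = €80
Total = 400 + 50 + 30 + 80 = €560.

560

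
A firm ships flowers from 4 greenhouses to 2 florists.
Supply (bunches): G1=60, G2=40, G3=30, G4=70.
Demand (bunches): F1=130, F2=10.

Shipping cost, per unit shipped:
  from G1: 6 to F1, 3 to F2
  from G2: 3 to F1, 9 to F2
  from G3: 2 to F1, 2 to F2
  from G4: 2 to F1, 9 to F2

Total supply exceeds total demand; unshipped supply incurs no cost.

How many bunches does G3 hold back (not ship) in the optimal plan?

0

Minimum-cost shipments:
  G1–F2: 10 × 3 = 30
  G2–F1: 30 × 3 = 90
  G3–F1: 30 × 2 = 60
  G4–F1: 70 × 2 = 140
Total cost = 320.
G3 ships 30 of its 30, leaving 0.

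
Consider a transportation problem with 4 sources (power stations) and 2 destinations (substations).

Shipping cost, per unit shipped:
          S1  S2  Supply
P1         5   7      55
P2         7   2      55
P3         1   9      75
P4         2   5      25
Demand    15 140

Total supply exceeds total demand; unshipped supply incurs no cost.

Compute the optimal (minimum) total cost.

A cheapest plan:
  P1->S2: 55 × 7 = 385
  P2->S2: 55 × 2 = 110
  P3->S1: 15 × 1 = 15
  P3->S2: 5 × 9 = 45
  P4->S2: 25 × 5 = 125
Total = 385 + 110 + 15 + 45 + 125 = 680.

680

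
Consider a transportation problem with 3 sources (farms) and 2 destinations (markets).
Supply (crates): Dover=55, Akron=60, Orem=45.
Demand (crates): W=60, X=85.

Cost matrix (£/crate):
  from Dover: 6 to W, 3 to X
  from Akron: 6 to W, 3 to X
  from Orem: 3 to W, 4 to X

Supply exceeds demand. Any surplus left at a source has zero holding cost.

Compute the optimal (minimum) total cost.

480

One minimum-cost allocation:
  Dover→X: 55 × £3 = £165
  Akron→W: 15 × £6 = £90
  Akron→X: 30 × £3 = £90
  Orem→W: 45 × £3 = £135
Total = 165 + 90 + 90 + 135 = £480.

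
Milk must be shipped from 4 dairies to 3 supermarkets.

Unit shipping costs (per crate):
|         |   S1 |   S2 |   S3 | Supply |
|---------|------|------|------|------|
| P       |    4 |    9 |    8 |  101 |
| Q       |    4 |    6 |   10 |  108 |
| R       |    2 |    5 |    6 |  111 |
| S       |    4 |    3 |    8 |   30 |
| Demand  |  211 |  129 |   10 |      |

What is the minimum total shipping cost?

1386

One minimum-cost allocation:
  P to S1: 91 × 4 = 364
  P to S3: 10 × 8 = 80
  Q to S1: 9 × 4 = 36
  Q to S2: 99 × 6 = 594
  R to S1: 111 × 2 = 222
  S to S2: 30 × 3 = 90
Total = 364 + 80 + 36 + 594 + 222 + 90 = 1386.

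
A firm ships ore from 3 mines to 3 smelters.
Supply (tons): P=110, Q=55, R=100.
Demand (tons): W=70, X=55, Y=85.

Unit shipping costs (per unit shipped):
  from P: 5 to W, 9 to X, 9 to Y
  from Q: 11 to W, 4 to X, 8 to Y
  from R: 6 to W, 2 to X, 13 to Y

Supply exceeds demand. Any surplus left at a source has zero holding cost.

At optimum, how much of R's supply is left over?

An optimal plan:
  P→W: 70 × 5 = 350
  P→Y: 30 × 9 = 270
  Q→Y: 55 × 8 = 440
  R→X: 55 × 2 = 110
Total cost = 1170.
R ships 55 of its 100, leaving 45.

45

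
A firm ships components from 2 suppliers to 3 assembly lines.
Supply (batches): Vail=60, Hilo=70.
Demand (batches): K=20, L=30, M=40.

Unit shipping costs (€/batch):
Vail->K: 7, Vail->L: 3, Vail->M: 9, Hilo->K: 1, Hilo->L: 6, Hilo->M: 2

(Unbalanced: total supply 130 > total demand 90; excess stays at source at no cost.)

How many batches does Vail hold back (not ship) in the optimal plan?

Minimum-cost shipments:
  Vail to L: 30 × €3 = €90
  Hilo to K: 20 × €1 = €20
  Hilo to M: 40 × €2 = €80
Total cost = €190.
Vail ships 30 of its 60, leaving 30.

30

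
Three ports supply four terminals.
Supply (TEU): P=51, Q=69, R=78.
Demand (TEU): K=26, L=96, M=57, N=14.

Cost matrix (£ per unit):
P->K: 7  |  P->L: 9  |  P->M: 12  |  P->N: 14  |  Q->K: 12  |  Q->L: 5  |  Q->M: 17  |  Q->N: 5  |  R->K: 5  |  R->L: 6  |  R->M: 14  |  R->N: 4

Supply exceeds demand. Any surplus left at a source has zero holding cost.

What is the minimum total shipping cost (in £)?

1389

One minimum-cost allocation:
  P to M: 51 TEU
  Q to L: 69 TEU
  R to K: 26 TEU
  R to L: 27 TEU
  R to M: 6 TEU
  R to N: 14 TEU
Total cost = £1389.
(Supply check: P ships 51; Q ships 69; R ships 73.)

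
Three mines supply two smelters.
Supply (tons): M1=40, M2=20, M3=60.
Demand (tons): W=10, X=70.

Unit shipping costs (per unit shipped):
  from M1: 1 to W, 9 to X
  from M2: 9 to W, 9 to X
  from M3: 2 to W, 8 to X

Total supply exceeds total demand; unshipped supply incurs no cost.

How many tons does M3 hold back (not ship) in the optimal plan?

0

Minimum-cost shipments:
  M1 to W: 10 × 1 = 10
  M1 to X: 10 × 9 = 90
  M3 to X: 60 × 8 = 480
Total cost = 580.
M3 ships 60 of its 60, leaving 0.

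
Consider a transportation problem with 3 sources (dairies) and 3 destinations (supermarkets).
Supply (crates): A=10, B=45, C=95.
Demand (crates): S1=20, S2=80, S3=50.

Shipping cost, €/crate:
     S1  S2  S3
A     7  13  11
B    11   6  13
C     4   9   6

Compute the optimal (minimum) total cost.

995

An optimal shipping plan:
  A->S1: 10 crates
  B->S2: 45 crates
  C->S1: 10 crates
  C->S2: 35 crates
  C->S3: 50 crates
Total cost = €995.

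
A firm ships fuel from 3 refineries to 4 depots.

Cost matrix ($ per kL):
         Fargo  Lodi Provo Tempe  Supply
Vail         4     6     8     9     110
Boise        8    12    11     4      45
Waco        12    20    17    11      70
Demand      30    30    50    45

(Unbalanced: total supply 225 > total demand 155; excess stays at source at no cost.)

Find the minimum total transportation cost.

880

Optimal allocation:
  Vail->Fargo: 30 × $4 = $120
  Vail->Lodi: 30 × $6 = $180
  Vail->Provo: 50 × $8 = $400
  Boise->Tempe: 45 × $4 = $180
Total = 120 + 180 + 400 + 180 = $880.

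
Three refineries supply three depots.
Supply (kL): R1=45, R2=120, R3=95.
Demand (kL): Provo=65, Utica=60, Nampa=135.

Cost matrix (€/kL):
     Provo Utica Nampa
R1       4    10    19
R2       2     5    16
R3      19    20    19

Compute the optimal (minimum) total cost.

Optimal allocation:
  R1–Provo: 45 × €4 = €180
  R2–Provo: 20 × €2 = €40
  R2–Utica: 60 × €5 = €300
  R2–Nampa: 40 × €16 = €640
  R3–Nampa: 95 × €19 = €1805
Total = 180 + 40 + 300 + 640 + 1805 = €2965.
(Supply check: R1 ships 45; R2 ships 120; R3 ships 95.)

2965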